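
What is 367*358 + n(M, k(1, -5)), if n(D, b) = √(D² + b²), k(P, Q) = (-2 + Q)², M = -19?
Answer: 131386 + √2762 ≈ 1.3144e+5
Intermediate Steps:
367*358 + n(M, k(1, -5)) = 367*358 + √((-19)² + ((-2 - 5)²)²) = 131386 + √(361 + ((-7)²)²) = 131386 + √(361 + 49²) = 131386 + √(361 + 2401) = 131386 + √2762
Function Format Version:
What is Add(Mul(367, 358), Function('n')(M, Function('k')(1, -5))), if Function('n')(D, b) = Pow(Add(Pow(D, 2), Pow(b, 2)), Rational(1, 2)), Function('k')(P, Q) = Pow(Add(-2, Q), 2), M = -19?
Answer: Add(131386, Pow(2762, Rational(1, 2))) ≈ 1.3144e+5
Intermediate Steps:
Add(Mul(367, 358), Function('n')(M, Function('k')(1, -5))) = Add(Mul(367, 358), Pow(Add(Pow(-19, 2), Pow(Pow(Add(-2, -5), 2), 2)), Rational(1, 2))) = Add(131386, Pow(Add(361, Pow(Pow(-7, 2), 2)), Rational(1, 2))) = Add(131386, Pow(Add(361, Pow(49, 2)), Rational(1, 2))) = Add(131386, Pow(Add(361, 2401), Rational(1, 2))) = Add(131386, Pow(2762, Rational(1, 2)))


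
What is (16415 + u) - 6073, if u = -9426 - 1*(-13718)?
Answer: 14634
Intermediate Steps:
u = 4292 (u = -9426 + 13718 = 4292)
(16415 + u) - 6073 = (16415 + 4292) - 6073 = 20707 - 6073 = 14634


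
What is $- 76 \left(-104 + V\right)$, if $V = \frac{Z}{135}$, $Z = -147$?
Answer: $\frac{359404}{45} \approx 7986.8$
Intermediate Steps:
$V = - \frac{49}{45}$ ($V = - \frac{147}{135} = \left(-147\right) \frac{1}{135} = - \frac{49}{45} \approx -1.0889$)
$- 76 \left(-104 + V\right) = - 76 \left(-104 - \frac{49}{45}\right) = \left(-76\right) \left(- \frac{4729}{45}\right) = \frac{359404}{45}$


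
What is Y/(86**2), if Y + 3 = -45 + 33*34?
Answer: 537/3698 ≈ 0.14521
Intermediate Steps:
Y = 1074 (Y = -3 + (-45 + 33*34) = -3 + (-45 + 1122) = -3 + 1077 = 1074)
Y/(86**2) = 1074/(86**2) = 1074/7396 = 1074*(1/7396) = 537/3698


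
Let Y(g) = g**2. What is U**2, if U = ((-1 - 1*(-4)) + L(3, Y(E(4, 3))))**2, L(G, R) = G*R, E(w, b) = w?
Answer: 6765201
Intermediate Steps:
U = 2601 (U = ((-1 - 1*(-4)) + 3*4**2)**2 = ((-1 + 4) + 3*16)**2 = (3 + 48)**2 = 51**2 = 2601)
U**2 = 2601**2 = 6765201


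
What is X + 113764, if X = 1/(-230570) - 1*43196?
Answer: 16270863759/230570 ≈ 70568.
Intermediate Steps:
X = -9959701721/230570 (X = -1/230570 - 43196 = -9959701721/230570 ≈ -43196.)
X + 113764 = -9959701721/230570 + 113764 = 16270863759/230570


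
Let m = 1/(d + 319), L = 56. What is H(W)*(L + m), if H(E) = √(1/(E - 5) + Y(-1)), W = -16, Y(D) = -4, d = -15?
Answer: 5675*I*√1785/2128 ≈ 112.67*I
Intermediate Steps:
H(E) = √(-4 + 1/(-5 + E)) (H(E) = √(1/(E - 5) - 4) = √(1/(-5 + E) - 4) = √(-4 + 1/(-5 + E)))
m = 1/304 (m = 1/(-15 + 319) = 1/304 ≈ 0.0032895)
H(W)*(L + m) = √((21 - 4*(-16))/(-5 - 16))*(56 + 1/304) = √((21 + 64)/(-21))*(17025/304) = √(-1/21*85)*(17025/304) = √(-85/21)*(17025/304) = (I*√1785/21)*(17025/304) = 5675*I*√1785/2128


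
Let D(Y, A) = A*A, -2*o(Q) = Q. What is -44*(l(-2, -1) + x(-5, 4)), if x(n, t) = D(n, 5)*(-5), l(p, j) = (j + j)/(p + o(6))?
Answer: 27412/5 ≈ 5482.4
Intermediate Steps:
o(Q) = -Q/2
D(Y, A) = A**2
l(p, j) = 2*j/(-3 + p) (l(p, j) = (j + j)/(p - 1/2*6) = (2*j)/(p - 3) = (2*j)/(-3 + p) = 2*j/(-3 + p))
x(n, t) = -125 (x(n, t) = 5**2*(-5) = 25*(-5) = -125)
-44*(l(-2, -1) + x(-5, 4)) = -44*(2*(-1)/(-3 - 2) - 125) = -44*(2*(-1)/(-5) - 125) = -44*(2*(-1)*(-1/5) - 125) = -44*(2/5 - 125) = -44*(-623/5) = 27412/5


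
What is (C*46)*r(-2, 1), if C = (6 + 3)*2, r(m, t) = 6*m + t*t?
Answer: -9108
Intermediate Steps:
r(m, t) = t² + 6*m (r(m, t) = 6*m + t² = t² + 6*m)
C = 18 (C = 9*2 = 18)
(C*46)*r(-2, 1) = (18*46)*(1² + 6*(-2)) = 828*(1 - 12) = 828*(-11) = -9108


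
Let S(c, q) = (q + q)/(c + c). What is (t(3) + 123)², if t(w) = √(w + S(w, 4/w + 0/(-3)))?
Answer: (369 + √31)²/9 ≈ 15589.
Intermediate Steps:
S(c, q) = q/c (S(c, q) = (2*q)/((2*c)) = (2*q)*(1/(2*c)) = q/c)
t(w) = √(w + 4/w²) (t(w) = √(w + (4/w + 0/(-3))/w) = √(w + (4/w + 0*(-⅓))/w) = √(w + (4/w + 0)/w) = √(w + (4/w)/w) = √(w + 4/w²))
(t(3) + 123)² = (√(3 + 4/3²) + 123)² = (√(3 + 4*(⅑)) + 123)² = (√(3 + 4/9) + 123)² = (√(31/9) + 123)² = (√31/3 + 123)² = (123 + √31/3)²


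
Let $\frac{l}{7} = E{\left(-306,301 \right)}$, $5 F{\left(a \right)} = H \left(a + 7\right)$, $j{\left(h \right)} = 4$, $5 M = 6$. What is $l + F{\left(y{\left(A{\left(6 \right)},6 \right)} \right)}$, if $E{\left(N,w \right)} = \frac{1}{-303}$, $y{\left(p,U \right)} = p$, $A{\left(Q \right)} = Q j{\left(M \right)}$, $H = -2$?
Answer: $- \frac{18821}{1515} \approx -12.423$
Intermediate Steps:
$M = \frac{6}{5}$ ($M = \frac{1}{5} \cdot 6 = \frac{6}{5} \approx 1.2$)
$A{\left(Q \right)} = 4 Q$ ($A{\left(Q \right)} = Q 4 = 4 Q$)
$E{\left(N,w \right)} = - \frac{1}{303}$
$F{\left(a \right)} = - \frac{14}{5} - \frac{2 a}{5}$ ($F{\left(a \right)} = \frac{\left(-2\right) \left(a + 7\right)}{5} = \frac{\left(-2\right) \left(7 + a\right)}{5} = \frac{-14 - 2 a}{5} = - \frac{14}{5} - \frac{2 a}{5}$)
$l = - \frac{7}{303}$ ($l = 7 \left(- \frac{1}{303}\right) = - \frac{7}{303} \approx -0.023102$)
$l + F{\left(y{\left(A{\left(6 \right)},6 \right)} \right)} = - \frac{7}{303} - \left(\frac{14}{5} + \frac{2 \cdot 4 \cdot 6}{5}\right) = - \frac{7}{303} - \frac{62}{5} = - \frac{18821}{1515}$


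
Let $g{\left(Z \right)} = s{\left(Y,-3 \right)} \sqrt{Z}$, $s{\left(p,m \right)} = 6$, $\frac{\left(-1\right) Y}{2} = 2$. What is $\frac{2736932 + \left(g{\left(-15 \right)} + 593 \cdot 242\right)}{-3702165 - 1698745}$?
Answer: $- \frac{1440219}{2700455} - \frac{3 i \sqrt{15}}{2700455} \approx -0.53332 - 4.3026 \cdot 10^{-6} i$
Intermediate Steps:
$Y = -4$ ($Y = \left(-2\right) 2 = -4$)
$g{\left(Z \right)} = 6 \sqrt{Z}$
$\frac{2736932 + \left(g{\left(-15 \right)} + 593 \cdot 242\right)}{-3702165 - 1698745} = \frac{2736932 + \left(6 \sqrt{-15} + 593 \cdot 242\right)}{-3702165 - 1698745} = \frac{2736932 + \left(6 i \sqrt{15} + 143506\right)}{-5400910} = \left(2736932 + \left(6 i \sqrt{15} + 143506\right)\right) \left(- \frac{1}{5400910}\right) = \left(2736932 + \left(143506 + 6 i \sqrt{15}\right)\right) \left(- \frac{1}{5400910}\right) = \left(2880438 + 6 i \sqrt{15}\right) \left(- \frac{1}{5400910}\right) = - \frac{1440219}{2700455} - \frac{3 i \sqrt{15}}{2700455}$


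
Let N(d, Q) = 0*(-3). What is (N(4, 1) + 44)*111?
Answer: 4884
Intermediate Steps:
N(d, Q) = 0
(N(4, 1) + 44)*111 = (0 + 44)*111 = 44*111 = 4884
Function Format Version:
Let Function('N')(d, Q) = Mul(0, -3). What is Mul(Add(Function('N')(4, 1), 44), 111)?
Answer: 4884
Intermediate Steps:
Function('N')(d, Q) = 0
Mul(Add(Function('N')(4, 1), 44), 111) = Mul(Add(0, 44), 111) = Mul(44, 111) = 4884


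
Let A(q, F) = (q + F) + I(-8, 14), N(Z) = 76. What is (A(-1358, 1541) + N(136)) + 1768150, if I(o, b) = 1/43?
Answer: 76041588/43 ≈ 1.7684e+6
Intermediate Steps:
I(o, b) = 1/43
A(q, F) = 1/43 + F + q (A(q, F) = (q + F) + 1/43 = (F + q) + 1/43 = 1/43 + F + q)
(A(-1358, 1541) + N(136)) + 1768150 = ((1/43 + 1541 - 1358) + 76) + 1768150 = (7870/43 + 76) + 1768150 = 11138/43 + 1768150 = 76041588/43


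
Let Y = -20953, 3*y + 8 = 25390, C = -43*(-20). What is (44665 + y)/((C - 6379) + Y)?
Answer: -159377/79416 ≈ -2.0069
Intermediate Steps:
C = 860
y = 25382/3 (y = -8/3 + (⅓)*25390 = -8/3 + 25390/3 = 25382/3 ≈ 8460.7)
(44665 + y)/((C - 6379) + Y) = (44665 + 25382/3)/((860 - 6379) - 20953) = 159377/(3*(-5519 - 20953)) = (159377/3)/(-26472) = (159377/3)*(-1/26472) = -159377/79416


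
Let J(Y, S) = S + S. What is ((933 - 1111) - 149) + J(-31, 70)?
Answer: -187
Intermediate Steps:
J(Y, S) = 2*S
((933 - 1111) - 149) + J(-31, 70) = ((933 - 1111) - 149) + 2*70 = (-178 - 149) + 140 = -327 + 140 = -187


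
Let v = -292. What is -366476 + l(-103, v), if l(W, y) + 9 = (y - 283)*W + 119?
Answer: -307141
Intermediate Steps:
l(W, y) = 110 + W*(-283 + y) (l(W, y) = -9 + ((y - 283)*W + 119) = -9 + ((-283 + y)*W + 119) = -9 + (W*(-283 + y) + 119) = -9 + (119 + W*(-283 + y)) = 110 + W*(-283 + y))
-366476 + l(-103, v) = -366476 + (110 - 283*(-103) - 103*(-292)) = -366476 + (110 + 29149 + 30076) = -366476 + 59335 = -307141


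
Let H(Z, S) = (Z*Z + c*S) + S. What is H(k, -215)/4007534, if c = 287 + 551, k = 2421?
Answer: 2840428/2003767 ≈ 1.4175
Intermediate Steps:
c = 838
H(Z, S) = Z² + 839*S (H(Z, S) = (Z*Z + 838*S) + S = (Z² + 838*S) + S = Z² + 839*S)
H(k, -215)/4007534 = (2421² + 839*(-215))/4007534 = (5861241 - 180385)*(1/4007534) = 5680856*(1/4007534) = 2840428/2003767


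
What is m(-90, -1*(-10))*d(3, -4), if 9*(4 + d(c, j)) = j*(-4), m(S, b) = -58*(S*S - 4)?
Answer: 9391360/9 ≈ 1.0435e+6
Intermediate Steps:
m(S, b) = 232 - 58*S² (m(S, b) = -58*(S² - 4) = -58*(-4 + S²) = 232 - 58*S²)
d(c, j) = -4 - 4*j/9 (d(c, j) = -4 + (j*(-4))/9 = -4 + (-4*j)/9 = -4 - 4*j/9)
m(-90, -1*(-10))*d(3, -4) = (232 - 58*(-90)²)*(-4 - 4/9*(-4)) = (232 - 58*8100)*(-4 + 16/9) = (232 - 469800)*(-20/9) = -469568*(-20/9) = 9391360/9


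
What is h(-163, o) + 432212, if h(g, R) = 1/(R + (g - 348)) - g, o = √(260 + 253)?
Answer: 112680383489/260608 - 3*√57/260608 ≈ 4.3238e+5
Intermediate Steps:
o = 3*√57 (o = √513 = 3*√57 ≈ 22.650)
h(g, R) = 1/(-348 + R + g) - g (h(g, R) = 1/(R + (-348 + g)) - g = 1/(-348 + R + g) - g)
h(-163, o) + 432212 = (1 - 1*(-163)² + 348*(-163) - 1*3*√57*(-163))/(-348 + 3*√57 - 163) + 432212 = (1 - 1*26569 - 56724 + 489*√57)/(-511 + 3*√57) + 432212 = (1 - 26569 - 56724 + 489*√57)/(-511 + 3*√57) + 432212 = (-83292 + 489*√57)/(-511 + 3*√57) + 432212 = 432212 + (-83292 + 489*√57)/(-511 + 3*√57)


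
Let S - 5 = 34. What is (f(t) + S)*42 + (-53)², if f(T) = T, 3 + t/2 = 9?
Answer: 4951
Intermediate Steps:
S = 39 (S = 5 + 34 = 39)
t = 12 (t = -6 + 2*9 = -6 + 18 = 12)
(f(t) + S)*42 + (-53)² = (12 + 39)*42 + (-53)² = 51*42 + 2809 = 2142 + 2809 = 4951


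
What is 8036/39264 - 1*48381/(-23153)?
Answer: 521422273/227269848 ≈ 2.2943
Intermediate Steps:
8036/39264 - 1*48381/(-23153) = 8036*(1/39264) - 48381*(-1/23153) = 2009/9816 + 48381/23153 = 521422273/227269848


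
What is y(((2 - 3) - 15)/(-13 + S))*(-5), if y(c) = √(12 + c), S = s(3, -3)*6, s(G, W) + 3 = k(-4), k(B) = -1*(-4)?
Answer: -50*√7/7 ≈ -18.898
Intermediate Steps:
k(B) = 4
s(G, W) = 1 (s(G, W) = -3 + 4 = 1)
S = 6 (S = 1*6 = 6)
y(((2 - 3) - 15)/(-13 + S))*(-5) = √(12 + ((2 - 3) - 15)/(-13 + 6))*(-5) = √(12 + (-1 - 15)/(-7))*(-5) = √(12 - 16*(-⅐))*(-5) = √(12 + 16/7)*(-5) = √(100/7)*(-5) = (10*√7/7)*(-5) = -50*√7/7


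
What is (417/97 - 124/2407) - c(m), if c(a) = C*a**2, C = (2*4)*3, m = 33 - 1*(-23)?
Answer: -17571571765/233479 ≈ -75260.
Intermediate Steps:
m = 56 (m = 33 + 23 = 56)
C = 24 (C = 8*3 = 24)
c(a) = 24*a**2
(417/97 - 124/2407) - c(m) = (417/97 - 124/2407) - 24*56**2 = (417*(1/97) - 124*1/2407) - 24*3136 = (417/97 - 124/2407) - 1*75264 = 991691/233479 - 75264 = -17571571765/233479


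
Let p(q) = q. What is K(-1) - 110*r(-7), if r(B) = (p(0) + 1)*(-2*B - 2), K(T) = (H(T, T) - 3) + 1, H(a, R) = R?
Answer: -1323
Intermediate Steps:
K(T) = -2 + T (K(T) = (T - 3) + 1 = (-3 + T) + 1 = -2 + T)
r(B) = -2 - 2*B (r(B) = (0 + 1)*(-2*B - 2) = 1*(-2 - 2*B) = -2 - 2*B)
K(-1) - 110*r(-7) = (-2 - 1) - 110*(-2 - 2*(-7)) = -3 - 110*(-2 + 14) = -3 - 110*12 = -3 - 1320 = -1323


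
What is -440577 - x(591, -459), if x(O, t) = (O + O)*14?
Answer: -457125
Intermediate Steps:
x(O, t) = 28*O (x(O, t) = (2*O)*14 = 28*O)
-440577 - x(591, -459) = -440577 - 28*591 = -440577 - 1*16548 = -440577 - 16548 = -457125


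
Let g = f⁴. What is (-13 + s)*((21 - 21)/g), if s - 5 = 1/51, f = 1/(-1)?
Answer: 0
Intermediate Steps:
f = -1
g = 1 (g = (-1)⁴ = 1)
s = 256/51 (s = 5 + 1/51 = 256/51 ≈ 5.0196)
(-13 + s)*((21 - 21)/g) = (-13 + 256/51)*((21 - 21)/1) = -0 = -407/51*0 = 0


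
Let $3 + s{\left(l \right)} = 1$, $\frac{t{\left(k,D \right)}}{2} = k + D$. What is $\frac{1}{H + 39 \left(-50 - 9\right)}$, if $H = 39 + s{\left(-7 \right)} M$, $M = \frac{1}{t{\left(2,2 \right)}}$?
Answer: $- \frac{4}{9049} \approx -0.00044204$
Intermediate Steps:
$t{\left(k,D \right)} = 2 D + 2 k$ ($t{\left(k,D \right)} = 2 \left(k + D\right) = 2 \left(D + k\right) = 2 D + 2 k$)
$s{\left(l \right)} = -2$ ($s{\left(l \right)} = -3 + 1 = -2$)
$M = \frac{1}{8}$ ($M = \frac{1}{2 \cdot 2 + 2 \cdot 2} = \frac{1}{4 + 4} = \frac{1}{8} \approx 0.125$)
$H = \frac{155}{4}$ ($H = 39 - \frac{1}{4} = \frac{155}{4} \approx 38.75$)
$\frac{1}{H + 39 \left(-50 - 9\right)} = \frac{1}{\frac{155}{4} + 39 \left(-50 - 9\right)} = \frac{1}{\frac{155}{4} + 39 \left(-59\right)} = \frac{1}{\frac{155}{4} - 2301} = \frac{1}{- \frac{9049}{4}} = - \frac{4}{9049}$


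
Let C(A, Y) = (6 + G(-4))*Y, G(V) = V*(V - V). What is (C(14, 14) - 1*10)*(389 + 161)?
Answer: 40700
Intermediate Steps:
G(V) = 0 (G(V) = V*0 = 0)
C(A, Y) = 6*Y (C(A, Y) = (6 + 0)*Y = 6*Y)
(C(14, 14) - 1*10)*(389 + 161) = (6*14 - 1*10)*(389 + 161) = (84 - 10)*550 = 74*550 = 40700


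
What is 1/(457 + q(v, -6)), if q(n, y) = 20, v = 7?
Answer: 1/477 ≈ 0.0020964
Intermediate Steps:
1/(457 + q(v, -6)) = 1/(457 + 20) = 1/477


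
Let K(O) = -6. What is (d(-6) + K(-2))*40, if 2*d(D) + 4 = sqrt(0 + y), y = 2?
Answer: -320 + 20*sqrt(2) ≈ -291.72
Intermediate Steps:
d(D) = -2 + sqrt(2)/2 (d(D) = -2 + sqrt(0 + 2)/2 = -2 + sqrt(2)/2)
(d(-6) + K(-2))*40 = ((-2 + sqrt(2)/2) - 6)*40 = (-8 + sqrt(2)/2)*40 = -320 + 20*sqrt(2)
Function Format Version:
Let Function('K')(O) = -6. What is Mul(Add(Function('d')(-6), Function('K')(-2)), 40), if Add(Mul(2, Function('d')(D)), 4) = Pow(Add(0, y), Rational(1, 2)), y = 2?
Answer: Add(-320, Mul(20, Pow(2, Rational(1, 2)))) ≈ -291.72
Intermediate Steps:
Function('d')(D) = Add(-2, Mul(Rational(1, 2), Pow(2, Rational(1, 2)))) (Function('d')(D) = Add(-2, Mul(Rational(1, 2), Pow(Add(0, 2), Rational(1, 2)))) = Add(-2, Mul(Rational(1, 2), Pow(2, Rational(1, 2)))))
Mul(Add(Function('d')(-6), Function('K')(-2)), 40) = Mul(Add(Add(-2, Mul(Rational(1, 2), Pow(2, Rational(1, 2)))), -6), 40) = Mul(Add(-8, Mul(Rational(1, 2), Pow(2, Rational(1, 2)))), 40) = Add(-320, Mul(20, Pow(2, Rational(1, 2))))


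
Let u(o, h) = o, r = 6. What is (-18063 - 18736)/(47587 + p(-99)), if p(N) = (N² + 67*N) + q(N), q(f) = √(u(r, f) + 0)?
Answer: -1867733245/2576070019 + 36799*√6/2576070019 ≈ -0.72500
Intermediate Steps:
q(f) = √6 (q(f) = √(6 + 0) = √6)
p(N) = √6 + N² + 67*N (p(N) = (N² + 67*N) + √6 = √6 + N² + 67*N)
(-18063 - 18736)/(47587 + p(-99)) = (-18063 - 18736)/(47587 + (√6 + (-99)² + 67*(-99))) = -36799/(47587 + (√6 + 9801 - 6633)) = -36799/(47587 + (3168 + √6)) = -36799/(50755 + √6)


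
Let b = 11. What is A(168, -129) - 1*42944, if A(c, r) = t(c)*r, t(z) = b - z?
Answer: -22691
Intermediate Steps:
t(z) = 11 - z
A(c, r) = r*(11 - c) (A(c, r) = (11 - c)*r = r*(11 - c))
A(168, -129) - 1*42944 = -129*(11 - 1*168) - 1*42944 = -129*(11 - 168) - 42944 = -129*(-157) - 42944 = 20253 - 42944 = -22691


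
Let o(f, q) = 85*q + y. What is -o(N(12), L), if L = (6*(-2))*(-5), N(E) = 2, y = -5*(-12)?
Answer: -5160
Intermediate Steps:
y = 60
L = 60 (L = -12*(-5) = 60)
o(f, q) = 60 + 85*q (o(f, q) = 85*q + 60 = 60 + 85*q)
-o(N(12), L) = -(60 + 85*60) = -(60 + 5100) = -1*5160 = -5160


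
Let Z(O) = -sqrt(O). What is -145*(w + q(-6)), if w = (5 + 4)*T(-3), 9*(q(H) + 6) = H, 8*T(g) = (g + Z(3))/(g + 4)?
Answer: 34945/24 + 1305*sqrt(3)/8 ≈ 1738.6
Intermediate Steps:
T(g) = (g - sqrt(3))/(8*(4 + g)) (T(g) = ((g - sqrt(3))/(g + 4))/8 = ((g - sqrt(3))/(4 + g))/8 = (g - sqrt(3))/(8*(4 + g)))
q(H) = -6 + H/9
w = -27/8 - 9*sqrt(3)/8 (w = (5 + 4)*((-3 - sqrt(3))/(8*(4 - 3))) = 9*((1/8)*(-3 - sqrt(3))/1) = 9*((1/8)*1*(-3 - sqrt(3))) = 9*(-3/8 - sqrt(3)/8) = -27/8 - 9*sqrt(3)/8 ≈ -5.3236)
-145*(w + q(-6)) = -145*((-27/8 - 9*sqrt(3)/8) + (-6 + (1/9)*(-6))) = -145*((-27/8 - 9*sqrt(3)/8) + (-6 - 2/3)) = -145*((-27/8 - 9*sqrt(3)/8) - 20/3) = -145*(-241/24 - 9*sqrt(3)/8) = 34945/24 + 1305*sqrt(3)/8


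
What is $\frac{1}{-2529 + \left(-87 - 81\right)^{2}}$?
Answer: $\frac{1}{25695} \approx 3.8918 \cdot 10^{-5}$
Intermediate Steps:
$\frac{1}{-2529 + \left(-87 - 81\right)^{2}} = \frac{1}{-2529 + \left(-168\right)^{2}} = \frac{1}{-2529 + 28224} = \frac{1}{25695}$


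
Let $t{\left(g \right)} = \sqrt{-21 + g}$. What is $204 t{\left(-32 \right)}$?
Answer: $204 i \sqrt{53} \approx 1485.1 i$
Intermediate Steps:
$204 t{\left(-32 \right)} = 204 \sqrt{-21 - 32} = 204 \sqrt{-53} = 204 i \sqrt{53}$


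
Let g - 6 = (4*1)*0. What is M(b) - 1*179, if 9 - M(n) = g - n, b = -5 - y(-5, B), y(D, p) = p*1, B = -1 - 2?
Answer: -178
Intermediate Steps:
g = 6 (g = 6 + (4*1)*0 = 6 + 4*0 = 6 + 0 = 6)
B = -3
y(D, p) = p
b = -2 (b = -5 - 1*(-3) = -5 + 3 = -2)
M(n) = 3 + n (M(n) = 9 - (6 - n) = 9 + (-6 + n) = 3 + n)
M(b) - 1*179 = (3 - 2) - 1*179 = 1 - 179 = -178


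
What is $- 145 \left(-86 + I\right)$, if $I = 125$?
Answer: $-5655$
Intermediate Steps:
$- 145 \left(-86 + I\right) = - 145 \left(-86 + 125\right) = \left(-145\right) 39 = -5655$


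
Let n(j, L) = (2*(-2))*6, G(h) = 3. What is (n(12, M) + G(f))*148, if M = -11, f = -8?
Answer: -3108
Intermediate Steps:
n(j, L) = -24 (n(j, L) = -4*6 = -24)
(n(12, M) + G(f))*148 = (-24 + 3)*148 = -21*148 = -3108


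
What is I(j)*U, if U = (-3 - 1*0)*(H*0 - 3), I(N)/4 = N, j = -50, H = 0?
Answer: -1800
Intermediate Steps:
I(N) = 4*N
U = 9 (U = (-3 - 1*0)*(0*0 - 3) = (-3 + 0)*(0 - 3) = -3*(-3) = 9)
I(j)*U = (4*(-50))*9 = -200*9 = -1800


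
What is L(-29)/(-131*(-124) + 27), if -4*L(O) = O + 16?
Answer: 13/65084 ≈ 0.00019974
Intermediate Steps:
L(O) = -4 - O/4 (L(O) = -(O + 16)/4 = -(16 + O)/4 = -4 - O/4)
L(-29)/(-131*(-124) + 27) = (-4 - ¼*(-29))/(-131*(-124) + 27) = (-4 + 29/4)/(16244 + 27) = (13/4)/16271 = (13/4)*(1/16271) = 13/65084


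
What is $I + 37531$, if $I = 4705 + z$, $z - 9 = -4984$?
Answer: $37261$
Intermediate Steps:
$z = -4975$ ($z = 9 - 4984 = -4975$)
$I = -270$ ($I = 4705 - 4975 = -270$)
$I + 37531 = -270 + 37531 = 37261$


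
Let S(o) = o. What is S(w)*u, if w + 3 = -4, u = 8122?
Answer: -56854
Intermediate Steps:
w = -7 (w = -3 - 4 = -7)
S(w)*u = -7*8122 = -56854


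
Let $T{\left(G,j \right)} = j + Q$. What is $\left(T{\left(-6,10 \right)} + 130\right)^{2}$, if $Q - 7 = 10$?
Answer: $24649$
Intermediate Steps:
$Q = 17$ ($Q = 7 + 10 = 17$)
$T{\left(G,j \right)} = 17 + j$ ($T{\left(G,j \right)} = j + 17 = 17 + j$)
$\left(T{\left(-6,10 \right)} + 130\right)^{2} = \left(\left(17 + 10\right) + 130\right)^{2} = \left(27 + 130\right)^{2} = 157^{2} = 24649$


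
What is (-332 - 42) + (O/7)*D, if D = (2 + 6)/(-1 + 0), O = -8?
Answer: -2554/7 ≈ -364.86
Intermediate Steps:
D = -8 (D = 8/(-1) = 8*(-1) = -8)
(-332 - 42) + (O/7)*D = (-332 - 42) - 8/7*(-8) = -374 - 8*⅐*(-8) = -374 - 8/7*(-8) = -374 + 64/7 = -2554/7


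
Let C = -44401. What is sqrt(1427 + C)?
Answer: I*sqrt(42974) ≈ 207.3*I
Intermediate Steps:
sqrt(1427 + C) = sqrt(1427 - 44401) = sqrt(-42974) = I*sqrt(42974)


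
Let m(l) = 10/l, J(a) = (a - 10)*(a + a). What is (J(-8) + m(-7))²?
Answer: 4024036/49 ≈ 82123.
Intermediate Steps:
J(a) = 2*a*(-10 + a) (J(a) = (-10 + a)*(2*a) = 2*a*(-10 + a))
(J(-8) + m(-7))² = (2*(-8)*(-10 - 8) + 10/(-7))² = (2*(-8)*(-18) + 10*(-⅐))² = (288 - 10/7)² = (2006/7)² = 4024036/49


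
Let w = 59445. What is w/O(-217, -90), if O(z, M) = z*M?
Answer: 1321/434 ≈ 3.0438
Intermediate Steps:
O(z, M) = M*z
w/O(-217, -90) = 59445/((-90*(-217))) = 59445/19530 = 59445*(1/19530) = 1321/434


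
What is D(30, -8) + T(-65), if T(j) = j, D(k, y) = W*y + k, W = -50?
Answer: 365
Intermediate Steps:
D(k, y) = k - 50*y (D(k, y) = -50*y + k = k - 50*y)
D(30, -8) + T(-65) = (30 - 50*(-8)) - 65 = (30 + 400) - 65 = 430 - 65 = 365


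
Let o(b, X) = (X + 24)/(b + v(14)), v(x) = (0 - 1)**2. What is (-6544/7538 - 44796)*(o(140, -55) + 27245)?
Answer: -648598903485544/531429 ≈ -1.2205e+9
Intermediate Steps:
v(x) = 1 (v(x) = (-1)**2 = 1)
o(b, X) = (24 + X)/(1 + b) (o(b, X) = (X + 24)/(b + 1) = (24 + X)/(1 + b))
(-6544/7538 - 44796)*(o(140, -55) + 27245) = (-6544/7538 - 44796)*((24 - 55)/(1 + 140) + 27245) = (-6544*1/7538 - 44796)*(-31/141 + 27245) = (-3272/3769 - 44796)*((1/141)*(-31) + 27245) = -168839396*(-31/141 + 27245)/3769 = -168839396/3769*3841514/141 = -648598903485544/531429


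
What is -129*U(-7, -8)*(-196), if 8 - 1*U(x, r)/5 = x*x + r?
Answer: -4171860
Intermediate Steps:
U(x, r) = 40 - 5*r - 5*x² (U(x, r) = 40 - 5*(x*x + r) = 40 - 5*(x² + r) = 40 - 5*(r + x²) = 40 + (-5*r - 5*x²) = 40 - 5*r - 5*x²)
-129*U(-7, -8)*(-196) = -129*(40 - 5*(-8) - 5*(-7)²)*(-196) = -129*(40 + 40 - 5*49)*(-196) = -129*(40 + 40 - 245)*(-196) = -129*(-165)*(-196) = 21285*(-196) = -4171860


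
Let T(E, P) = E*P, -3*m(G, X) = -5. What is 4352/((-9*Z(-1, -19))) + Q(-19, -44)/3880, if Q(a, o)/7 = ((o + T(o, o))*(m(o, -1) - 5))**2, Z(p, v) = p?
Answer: 21022088/291 ≈ 72241.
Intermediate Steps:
m(G, X) = 5/3 (m(G, X) = -1/3*(-5) = 5/3)
Q(a, o) = 7*(-10*o/3 - 10*o**2/3)**2 (Q(a, o) = 7*((o + o*o)*(5/3 - 5))**2 = 7*((o + o**2)*(-10/3))**2 = 7*(-10*o/3 - 10*o**2/3)**2)
4352/((-9*Z(-1, -19))) + Q(-19, -44)/3880 = 4352/((-9*(-1))) + ((700/9)*(-44)**2*(1 - 44)**2)/3880 = 4352/9 + ((700/9)*1936*(-43)**2)*(1/3880) = 4352*(1/9) + ((700/9)*1936*1849)*(1/3880) = 4352/9 + (2505764800/9)*(1/3880) = 4352/9 + 62644120/873 = 21022088/291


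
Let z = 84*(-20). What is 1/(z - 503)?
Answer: -1/2183 ≈ -0.00045808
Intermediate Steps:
z = -1680
1/(z - 503) = 1/(-1680 - 503) = 1/(-2183) = -1/2183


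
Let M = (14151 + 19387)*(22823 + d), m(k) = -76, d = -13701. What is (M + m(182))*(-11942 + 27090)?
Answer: 4634281566880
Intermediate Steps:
M = 305933636 (M = (14151 + 19387)*(22823 - 13701) = 33538*9122 = 305933636)
(M + m(182))*(-11942 + 27090) = (305933636 - 76)*(-11942 + 27090) = 305933560*15148 = 4634281566880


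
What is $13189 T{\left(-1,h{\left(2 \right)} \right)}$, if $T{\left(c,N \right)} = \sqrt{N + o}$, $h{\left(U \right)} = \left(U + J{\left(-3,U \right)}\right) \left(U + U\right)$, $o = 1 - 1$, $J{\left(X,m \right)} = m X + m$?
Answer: $26378 i \sqrt{2} \approx 37304.0 i$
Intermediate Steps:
$J{\left(X,m \right)} = m + X m$ ($J{\left(X,m \right)} = X m + m = m + X m$)
$o = 0$
$h{\left(U \right)} = - 2 U^{2}$ ($h{\left(U \right)} = \left(U + U \left(1 - 3\right)\right) \left(U + U\right) = \left(U + U \left(-2\right)\right) 2 U = \left(U - 2 U\right) 2 U = - U 2 U = - 2 U^{2}$)
$T{\left(c,N \right)} = \sqrt{N}$ ($T{\left(c,N \right)} = \sqrt{N + 0} = \sqrt{N}$)
$13189 T{\left(-1,h{\left(2 \right)} \right)} = 13189 \sqrt{- 2 \cdot 2^{2}} = 13189 \sqrt{\left(-2\right) 4} = 13189 \sqrt{-8} = 13189 \cdot 2 i \sqrt{2} = 26378 i \sqrt{2}$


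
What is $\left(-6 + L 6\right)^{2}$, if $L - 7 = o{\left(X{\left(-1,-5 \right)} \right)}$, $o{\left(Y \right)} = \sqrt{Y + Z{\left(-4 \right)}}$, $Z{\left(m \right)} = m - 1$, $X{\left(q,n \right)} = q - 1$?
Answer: $1044 + 432 i \sqrt{7} \approx 1044.0 + 1143.0 i$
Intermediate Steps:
$X{\left(q,n \right)} = -1 + q$
$Z{\left(m \right)} = -1 + m$ ($Z{\left(m \right)} = m - 1 = -1 + m$)
$o{\left(Y \right)} = \sqrt{-5 + Y}$ ($o{\left(Y \right)} = \sqrt{Y - 5} = \sqrt{-5 + Y}$)
$L = 7 + i \sqrt{7}$ ($L = 7 + \sqrt{-5 - 2} = 7 + \sqrt{-7} = 7 + i \sqrt{7} \approx 7.0 + 2.6458 i$)
$\left(-6 + L 6\right)^{2} = \left(-6 + \left(7 + i \sqrt{7}\right) 6\right)^{2} = \left(-6 + \left(42 + 6 i \sqrt{7}\right)\right)^{2} = \left(36 + 6 i \sqrt{7}\right)^{2}$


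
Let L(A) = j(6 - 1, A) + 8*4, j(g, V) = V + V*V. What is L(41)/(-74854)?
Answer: -877/37427 ≈ -0.023432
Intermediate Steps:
j(g, V) = V + V²
L(A) = 32 + A*(1 + A) (L(A) = A*(1 + A) + 8*4 = A*(1 + A) + 32 = 32 + A*(1 + A))
L(41)/(-74854) = (32 + 41*(1 + 41))/(-74854) = (32 + 41*42)*(-1/74854) = (32 + 1722)*(-1/74854) = 1754*(-1/74854) = -877/37427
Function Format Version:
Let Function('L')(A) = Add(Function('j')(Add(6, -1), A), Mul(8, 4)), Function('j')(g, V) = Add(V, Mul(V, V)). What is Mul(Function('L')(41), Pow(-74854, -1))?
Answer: Rational(-877, 37427) ≈ -0.023432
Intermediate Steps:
Function('j')(g, V) = Add(V, Pow(V, 2))
Function('L')(A) = Add(32, Mul(A, Add(1, A))) (Function('L')(A) = Add(Mul(A, Add(1, A)), Mul(8, 4)) = Add(Mul(A, Add(1, A)), 32) = Add(32, Mul(A, Add(1, A))))
Mul(Function('L')(41), Pow(-74854, -1)) = Mul(Add(32, Mul(41, Add(1, 41))), Pow(-74854, -1)) = Mul(Add(32, Mul(41, 42)), Rational(-1, 74854)) = Mul(Add(32, 1722), Rational(-1, 74854)) = Mul(1754, Rational(-1, 74854)) = Rational(-877, 37427)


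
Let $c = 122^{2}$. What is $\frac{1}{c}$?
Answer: $\frac{1}{14884} \approx 6.7186 \cdot 10^{-5}$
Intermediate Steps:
$c = 14884$
$\frac{1}{c} = \frac{1}{14884}$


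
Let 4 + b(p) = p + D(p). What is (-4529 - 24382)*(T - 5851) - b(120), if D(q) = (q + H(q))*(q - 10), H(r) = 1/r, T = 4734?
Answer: 387363241/12 ≈ 3.2280e+7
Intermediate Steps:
D(q) = (-10 + q)*(q + 1/q) (D(q) = (q + 1/q)*(q - 10) = (q + 1/q)*(-10 + q) = (-10 + q)*(q + 1/q))
b(p) = -3 + p² - 10/p - 9*p (b(p) = -4 + (p + (1 + p² - 10*p - 10/p)) = -4 + (1 + p² - 10/p - 9*p) = -3 + p² - 10/p - 9*p)
(-4529 - 24382)*(T - 5851) - b(120) = (-4529 - 24382)*(4734 - 5851) - (-3 + 120² - 10/120 - 9*120) = -28911*(-1117) - (-3 + 14400 - 10*1/120 - 1080) = 32293587 - (-3 + 14400 - 1/12 - 1080) = 32293587 - 1*159803/12 = 32293587 - 159803/12 = 387363241/12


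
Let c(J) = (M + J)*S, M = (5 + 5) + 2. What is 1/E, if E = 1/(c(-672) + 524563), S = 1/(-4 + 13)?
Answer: 1573469/3 ≈ 5.2449e+5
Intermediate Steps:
M = 12 (M = 10 + 2 = 12)
S = ⅑ (S = 1/9 = ⅑ ≈ 0.11111)
c(J) = 4/3 + J/9 (c(J) = (12 + J)*(⅑) = 4/3 + J/9)
E = 3/1573469 (E = 1/((4/3 + (⅑)*(-672)) + 524563) = 1/((4/3 - 224/3) + 524563) = 1/(-220/3 + 524563) = 1/(1573469/3) = 3/1573469 ≈ 1.9066e-6)
1/E = 1/(3/1573469) = 1573469/3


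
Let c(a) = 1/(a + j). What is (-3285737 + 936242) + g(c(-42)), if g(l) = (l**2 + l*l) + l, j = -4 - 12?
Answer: -1975925309/841 ≈ -2.3495e+6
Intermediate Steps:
j = -16
c(a) = 1/(-16 + a) (c(a) = 1/(a - 16) = 1/(-16 + a))
g(l) = l + 2*l**2 (g(l) = (l**2 + l**2) + l = 2*l**2 + l = l + 2*l**2)
(-3285737 + 936242) + g(c(-42)) = (-3285737 + 936242) + (1 + 2/(-16 - 42))/(-16 - 42) = -2349495 + (1 + 2/(-58))/(-58) = -2349495 - (1 + 2*(-1/58))/58 = -2349495 - (1 - 1/29)/58 = -2349495 - 1/58*28/29 = -2349495 - 14/841 = -1975925309/841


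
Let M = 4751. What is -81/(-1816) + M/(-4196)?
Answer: -2071985/1904984 ≈ -1.0877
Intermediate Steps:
-81/(-1816) + M/(-4196) = -81/(-1816) + 4751/(-4196) = -81*(-1/1816) + 4751*(-1/4196) = 81/1816 - 4751/4196 = -2071985/1904984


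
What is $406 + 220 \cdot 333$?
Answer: $73666$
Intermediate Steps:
$406 + 220 \cdot 333 = 406 + 73260 = 73666$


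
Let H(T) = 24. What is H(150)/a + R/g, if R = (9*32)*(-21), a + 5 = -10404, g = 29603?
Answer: -9094872/44019661 ≈ -0.20661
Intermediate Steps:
a = -10409 (a = -5 - 10404 = -10409)
R = -6048 (R = 288*(-21) = -6048)
H(150)/a + R/g = 24/(-10409) - 6048/29603 = 24*(-1/10409) - 6048*1/29603 = -24/10409 - 864/4229 = -9094872/44019661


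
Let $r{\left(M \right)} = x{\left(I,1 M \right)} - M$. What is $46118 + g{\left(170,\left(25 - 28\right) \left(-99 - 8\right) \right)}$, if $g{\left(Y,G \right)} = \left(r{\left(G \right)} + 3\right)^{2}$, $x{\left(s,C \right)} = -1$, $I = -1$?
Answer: $147879$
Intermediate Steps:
$r{\left(M \right)} = -1 - M$
$g{\left(Y,G \right)} = \left(2 - G\right)^{2}$ ($g{\left(Y,G \right)} = \left(\left(-1 - G\right) + 3\right)^{2} = \left(2 - G\right)^{2}$)
$46118 + g{\left(170,\left(25 - 28\right) \left(-99 - 8\right) \right)} = 46118 + \left(-2 + \left(25 - 28\right) \left(-99 - 8\right)\right)^{2} = 46118 + \left(-2 - -321\right)^{2} = 46118 + \left(-2 + 321\right)^{2} = 46118 + 319^{2} = 46118 + 101761 = 147879$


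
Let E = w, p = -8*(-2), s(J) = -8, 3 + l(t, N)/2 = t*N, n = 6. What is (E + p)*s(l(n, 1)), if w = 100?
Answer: -928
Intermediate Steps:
l(t, N) = -6 + 2*N*t (l(t, N) = -6 + 2*(t*N) = -6 + 2*(N*t) = -6 + 2*N*t)
p = 16
E = 100
(E + p)*s(l(n, 1)) = (100 + 16)*(-8) = 116*(-8) = -928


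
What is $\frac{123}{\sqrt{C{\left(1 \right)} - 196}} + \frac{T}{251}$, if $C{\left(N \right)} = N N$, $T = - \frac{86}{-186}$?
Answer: $\frac{43}{23343} - \frac{41 i \sqrt{195}}{65} \approx 0.0018421 - 8.8082 i$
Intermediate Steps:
$T = \frac{43}{93}$ ($T = \left(-86\right) \left(- \frac{1}{186}\right) = \frac{43}{93} \approx 0.46237$)
$C{\left(N \right)} = N^{2}$
$\frac{123}{\sqrt{C{\left(1 \right)} - 196}} + \frac{T}{251} = \frac{123}{\sqrt{1^{2} - 196}} + \frac{43}{93 \cdot 251} = \frac{123}{\sqrt{1 - 196}} + \frac{43}{93} \cdot \frac{1}{251} = \frac{123}{\sqrt{-195}} + \frac{43}{23343} = \frac{123}{i \sqrt{195}} + \frac{43}{23343} = 123 \left(- \frac{i \sqrt{195}}{195}\right) + \frac{43}{23343} = - \frac{41 i \sqrt{195}}{65} + \frac{43}{23343} = \frac{43}{23343} - \frac{41 i \sqrt{195}}{65}$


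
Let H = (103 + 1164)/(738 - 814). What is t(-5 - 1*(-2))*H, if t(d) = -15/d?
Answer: -6335/76 ≈ -83.355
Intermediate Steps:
H = -1267/76 (H = 1267/(-76) = 1267*(-1/76) = -1267/76 ≈ -16.671)
t(-5 - 1*(-2))*H = -15/(-5 - 1*(-2))*(-1267/76) = -15/(-5 + 2)*(-1267/76) = -15/(-3)*(-1267/76) = -15*(-⅓)*(-1267/76) = 5*(-1267/76) = -6335/76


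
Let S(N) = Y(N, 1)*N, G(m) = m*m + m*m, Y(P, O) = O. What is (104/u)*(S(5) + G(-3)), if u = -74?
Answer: -1196/37 ≈ -32.324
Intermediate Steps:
G(m) = 2*m² (G(m) = m² + m² = 2*m²)
S(N) = N (S(N) = 1*N = N)
(104/u)*(S(5) + G(-3)) = (104/(-74))*(5 + 2*(-3)²) = (104*(-1/74))*(5 + 2*9) = -52*(5 + 18)/37 = -52/37*23 = -1196/37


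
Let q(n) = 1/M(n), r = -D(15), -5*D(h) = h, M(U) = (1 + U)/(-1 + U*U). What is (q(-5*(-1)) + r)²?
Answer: 49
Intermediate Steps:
M(U) = (1 + U)/(-1 + U²)
D(h) = -h/5
r = 3 (r = -(-1)*15/5 = -1*(-3) = 3)
q(n) = -1 + n (q(n) = 1/(1/(-1 + n)) = -1 + n)
(q(-5*(-1)) + r)² = ((-1 - 5*(-1)) + 3)² = ((-1 + 5) + 3)² = (4 + 3)² = 7² = 49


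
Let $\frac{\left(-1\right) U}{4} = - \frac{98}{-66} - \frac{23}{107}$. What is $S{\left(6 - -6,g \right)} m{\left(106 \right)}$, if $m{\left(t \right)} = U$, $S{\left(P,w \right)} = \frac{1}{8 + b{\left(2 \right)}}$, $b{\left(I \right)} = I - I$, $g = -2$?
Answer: $- \frac{2242}{3531} \approx -0.63495$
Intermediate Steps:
$U = - \frac{17936}{3531}$ ($U = - 4 \left(- \frac{98}{-66} - \frac{23}{107}\right) = - 4 \left(\left(-98\right) \left(- \frac{1}{66}\right) - \frac{23}{107}\right) = - 4 \left(\frac{49}{33} - \frac{23}{107}\right) = \left(-4\right) \frac{4484}{3531} = - \frac{17936}{3531} \approx -5.0796$)
$b{\left(I \right)} = 0$
$S{\left(P,w \right)} = \frac{1}{8}$ ($S{\left(P,w \right)} = \frac{1}{8 + 0} = \frac{1}{8}$)
$m{\left(t \right)} = - \frac{17936}{3531}$
$S{\left(6 - -6,g \right)} m{\left(106 \right)} = \frac{1}{8} \left(- \frac{17936}{3531}\right) = - \frac{2242}{3531}$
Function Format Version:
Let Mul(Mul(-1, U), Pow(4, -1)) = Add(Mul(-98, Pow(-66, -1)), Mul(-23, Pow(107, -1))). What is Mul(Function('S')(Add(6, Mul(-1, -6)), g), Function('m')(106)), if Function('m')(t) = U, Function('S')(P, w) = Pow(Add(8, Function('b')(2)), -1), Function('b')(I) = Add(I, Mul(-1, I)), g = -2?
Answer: Rational(-2242, 3531) ≈ -0.63495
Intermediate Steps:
U = Rational(-17936, 3531) (U = Mul(-4, Add(Mul(-98, Pow(-66, -1)), Mul(-23, Pow(107, -1)))) = Mul(-4, Add(Mul(-98, Rational(-1, 66)), Mul(-23, Rational(1, 107)))) = Mul(-4, Add(Rational(49, 33), Rational(-23, 107))) = Mul(-4, Rational(4484, 3531)) = Rational(-17936, 3531) ≈ -5.0796)
Function('b')(I) = 0
Function('S')(P, w) = Rational(1, 8) (Function('S')(P, w) = Pow(Add(8, 0), -1) = Pow(8, -1) = Rational(1, 8))
Function('m')(t) = Rational(-17936, 3531)
Mul(Function('S')(Add(6, Mul(-1, -6)), g), Function('m')(106)) = Mul(Rational(1, 8), Rational(-17936, 3531)) = Rational(-2242, 3531)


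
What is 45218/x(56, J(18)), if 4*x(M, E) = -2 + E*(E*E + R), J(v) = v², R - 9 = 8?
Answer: 90436/17008865 ≈ 0.0053170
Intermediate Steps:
R = 17 (R = 9 + 8 = 17)
x(M, E) = -½ + E*(17 + E²)/4 (x(M, E) = (-2 + E*(E*E + 17))/4 = (-2 + E*(E² + 17))/4 = (-2 + E*(17 + E²))/4 = -½ + E*(17 + E²)/4)
45218/x(56, J(18)) = 45218/(-½ + (18²)³/4 + (17/4)*18²) = 45218/(-½ + (¼)*324³ + (17/4)*324) = 45218/(-½ + (¼)*34012224 + 1377) = 45218/(-½ + 8503056 + 1377) = 45218/(17008865/2) = 45218*(2/17008865) = 90436/17008865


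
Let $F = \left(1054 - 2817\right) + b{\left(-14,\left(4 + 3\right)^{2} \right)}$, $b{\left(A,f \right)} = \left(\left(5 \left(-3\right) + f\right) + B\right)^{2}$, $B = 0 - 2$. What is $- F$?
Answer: $739$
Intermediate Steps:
$B = -2$ ($B = 0 - 2 = -2$)
$b{\left(A,f \right)} = \left(-17 + f\right)^{2}$ ($b{\left(A,f \right)} = \left(\left(5 \left(-3\right) + f\right) - 2\right)^{2} = \left(\left(-15 + f\right) - 2\right)^{2} = \left(-17 + f\right)^{2}$)
$F = -739$ ($F = \left(1054 - 2817\right) + \left(-17 + \left(4 + 3\right)^{2}\right)^{2} = -1763 + \left(-17 + 7^{2}\right)^{2} = -1763 + \left(-17 + 49\right)^{2} = -1763 + 32^{2} = -1763 + 1024 = -739$)
$- F = \left(-1\right) \left(-739\right) = 739$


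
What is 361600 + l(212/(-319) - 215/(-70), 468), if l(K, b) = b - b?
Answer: 361600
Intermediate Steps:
l(K, b) = 0
361600 + l(212/(-319) - 215/(-70), 468) = 361600 + 0 = 361600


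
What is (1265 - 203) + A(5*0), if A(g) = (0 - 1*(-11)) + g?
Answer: 1073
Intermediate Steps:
A(g) = 11 + g (A(g) = (0 + 11) + g = 11 + g)
(1265 - 203) + A(5*0) = (1265 - 203) + (11 + 5*0) = 1062 + (11 + 0) = 1062 + 11 = 1073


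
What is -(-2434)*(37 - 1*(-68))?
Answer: 255570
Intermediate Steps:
-(-2434)*(37 - 1*(-68)) = -(-2434)*(37 + 68) = -(-2434)*105 = -1*(-255570) = 255570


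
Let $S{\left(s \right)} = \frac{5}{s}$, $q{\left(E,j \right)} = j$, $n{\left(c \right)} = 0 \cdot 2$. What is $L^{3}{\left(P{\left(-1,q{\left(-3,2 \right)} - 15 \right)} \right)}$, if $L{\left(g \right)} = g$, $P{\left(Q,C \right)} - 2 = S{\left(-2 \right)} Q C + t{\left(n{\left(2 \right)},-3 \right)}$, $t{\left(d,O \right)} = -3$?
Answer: $- \frac{300763}{8} \approx -37595.0$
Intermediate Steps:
$n{\left(c \right)} = 0$
$P{\left(Q,C \right)} = -1 - \frac{5 C Q}{2}$ ($P{\left(Q,C \right)} = 2 + \left(\frac{5}{-2} Q C - 3\right) = 2 + \left(5 \left(- \frac{1}{2}\right) Q C - 3\right) = 2 + \left(- \frac{5 Q}{2} C - 3\right) = 2 - \left(3 + \frac{5 C Q}{2}\right) = -1 - \frac{5 C Q}{2}$)
$L^{3}{\left(P{\left(-1,q{\left(-3,2 \right)} - 15 \right)} \right)} = \left(-1 - \frac{5}{2} \left(2 - 15\right) \left(-1\right)\right)^{3} = \left(-1 - \left(- \frac{65}{2}\right) \left(-1\right)\right)^{3} = \left(-1 - \frac{65}{2}\right)^{3} = \left(- \frac{67}{2}\right)^{3} = - \frac{300763}{8}$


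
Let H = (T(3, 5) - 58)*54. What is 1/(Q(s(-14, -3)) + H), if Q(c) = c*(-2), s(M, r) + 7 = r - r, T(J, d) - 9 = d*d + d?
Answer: -1/1012 ≈ -0.00098814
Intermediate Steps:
T(J, d) = 9 + d + d² (T(J, d) = 9 + (d*d + d) = 9 + (d² + d) = 9 + (d + d²) = 9 + d + d²)
s(M, r) = -7 (s(M, r) = -7 + (r - r) = -7 + 0 = -7)
Q(c) = -2*c
H = -1026 (H = ((9 + 5 + 5²) - 58)*54 = ((9 + 5 + 25) - 58)*54 = (39 - 58)*54 = -19*54 = -1026)
1/(Q(s(-14, -3)) + H) = 1/(-2*(-7) - 1026) = 1/(14 - 1026) = 1/(-1012) = -1/1012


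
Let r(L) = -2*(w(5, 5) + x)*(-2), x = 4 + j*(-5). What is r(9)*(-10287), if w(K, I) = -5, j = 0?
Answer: 41148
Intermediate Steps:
x = 4 (x = 4 + 0*(-5) = 4 + 0 = 4)
r(L) = -4 (r(L) = -2*(-5 + 4)*(-2) = -2*(-1)*(-2) = 2*(-2) = -4)
r(9)*(-10287) = -4*(-10287) = 41148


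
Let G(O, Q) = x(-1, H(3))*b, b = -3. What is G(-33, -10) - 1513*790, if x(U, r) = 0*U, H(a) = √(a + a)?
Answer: -1195270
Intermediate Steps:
H(a) = √2*√a (H(a) = √(2*a) = √2*√a)
x(U, r) = 0
G(O, Q) = 0 (G(O, Q) = 0*(-3) = 0)
G(-33, -10) - 1513*790 = 0 - 1513*790 = 0 - 1195270 = -1195270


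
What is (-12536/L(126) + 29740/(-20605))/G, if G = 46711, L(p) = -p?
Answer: 25455704/12127249953 ≈ 0.0020990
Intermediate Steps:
(-12536/L(126) + 29740/(-20605))/G = (-12536/((-1*126)) + 29740/(-20605))/46711 = (-12536/(-126) + 29740*(-1/20605))*(1/46711) = (-12536*(-1/126) - 5948/4121)*(1/46711) = (6268/63 - 5948/4121)*(1/46711) = (25455704/259623)*(1/46711) = 25455704/12127249953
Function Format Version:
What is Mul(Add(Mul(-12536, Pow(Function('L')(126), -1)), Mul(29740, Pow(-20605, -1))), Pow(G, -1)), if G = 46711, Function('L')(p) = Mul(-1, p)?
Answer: Rational(25455704, 12127249953) ≈ 0.0020990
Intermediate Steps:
Mul(Add(Mul(-12536, Pow(Function('L')(126), -1)), Mul(29740, Pow(-20605, -1))), Pow(G, -1)) = Mul(Add(Mul(-12536, Pow(Mul(-1, 126), -1)), Mul(29740, Pow(-20605, -1))), Pow(46711, -1)) = Mul(Add(Mul(-12536, Pow(-126, -1)), Mul(29740, Rational(-1, 20605))), Rational(1, 46711)) = Mul(Add(Mul(-12536, Rational(-1, 126)), Rational(-5948, 4121)), Rational(1, 46711)) = Mul(Add(Rational(6268, 63), Rational(-5948, 4121)), Rational(1, 46711)) = Mul(Rational(25455704, 259623), Rational(1, 46711)) = Rational(25455704, 12127249953)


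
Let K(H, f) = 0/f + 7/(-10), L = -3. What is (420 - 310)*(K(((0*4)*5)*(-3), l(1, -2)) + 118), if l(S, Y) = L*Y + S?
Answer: 12903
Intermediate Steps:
l(S, Y) = S - 3*Y (l(S, Y) = -3*Y + S = S - 3*Y)
K(H, f) = -7/10 (K(H, f) = 0 + 7*(-⅒) = 0 - 7/10 = -7/10)
(420 - 310)*(K(((0*4)*5)*(-3), l(1, -2)) + 118) = (420 - 310)*(-7/10 + 118) = 110*(1173/10) = 12903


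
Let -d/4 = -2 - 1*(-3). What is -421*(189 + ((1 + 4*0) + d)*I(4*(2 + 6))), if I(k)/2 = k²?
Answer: 2507055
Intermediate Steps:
d = -4 (d = -4*(-2 - 1*(-3)) = -4*(-2 + 3) = -4*1 = -4)
I(k) = 2*k²
-421*(189 + ((1 + 4*0) + d)*I(4*(2 + 6))) = -421*(189 + ((1 + 4*0) - 4)*(2*(4*(2 + 6))²)) = -421*(189 + ((1 + 0) - 4)*(2*(4*8)²)) = -421*(189 + (1 - 4)*(2*32²)) = -421*(189 - 6*1024) = -421*(189 - 3*2048) = -421*(189 - 6144) = -421*(-5955) = 2507055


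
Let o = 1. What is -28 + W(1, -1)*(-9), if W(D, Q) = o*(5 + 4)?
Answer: -109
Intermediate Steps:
W(D, Q) = 9 (W(D, Q) = 1*(5 + 4) = 1*9 = 9)
-28 + W(1, -1)*(-9) = -28 + 9*(-9) = -28 - 81 = -109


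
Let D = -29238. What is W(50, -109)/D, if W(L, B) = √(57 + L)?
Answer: -√107/29238 ≈ -0.00035379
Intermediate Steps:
W(50, -109)/D = √(57 + 50)/(-29238) = √107*(-1/29238) = -√107/29238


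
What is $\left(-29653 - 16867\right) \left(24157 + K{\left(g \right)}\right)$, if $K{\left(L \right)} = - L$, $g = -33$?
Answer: $-1125318800$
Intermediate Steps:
$\left(-29653 - 16867\right) \left(24157 + K{\left(g \right)}\right) = \left(-29653 - 16867\right) \left(24157 - -33\right) = - 46520 \left(24157 + 33\right) = \left(-46520\right) 24190 = -1125318800$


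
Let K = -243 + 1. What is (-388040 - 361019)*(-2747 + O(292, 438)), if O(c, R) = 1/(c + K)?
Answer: 102882504591/50 ≈ 2.0577e+9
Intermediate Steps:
K = -242
O(c, R) = 1/(-242 + c) (O(c, R) = 1/(c - 242) = 1/(-242 + c))
(-388040 - 361019)*(-2747 + O(292, 438)) = (-388040 - 361019)*(-2747 + 1/(-242 + 292)) = -749059*(-2747 + 1/50) = -749059*(-137349/50) = 102882504591/50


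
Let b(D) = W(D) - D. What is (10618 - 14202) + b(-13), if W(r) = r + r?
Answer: -3597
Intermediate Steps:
W(r) = 2*r
b(D) = D (b(D) = 2*D - D = D)
(10618 - 14202) + b(-13) = (10618 - 14202) - 13 = -3584 - 13 = -3597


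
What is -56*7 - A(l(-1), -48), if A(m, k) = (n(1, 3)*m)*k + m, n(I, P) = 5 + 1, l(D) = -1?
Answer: -679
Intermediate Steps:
n(I, P) = 6
A(m, k) = m + 6*k*m (A(m, k) = (6*m)*k + m = 6*k*m + m = m + 6*k*m)
-56*7 - A(l(-1), -48) = -56*7 - (-1)*(1 + 6*(-48)) = -392 - (-1)*(1 - 288) = -392 - (-1)*(-287) = -392 - 1*287 = -392 - 287 = -679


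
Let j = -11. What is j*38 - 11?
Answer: -429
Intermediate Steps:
j*38 - 11 = -11*38 - 11 = -418 - 11 = -429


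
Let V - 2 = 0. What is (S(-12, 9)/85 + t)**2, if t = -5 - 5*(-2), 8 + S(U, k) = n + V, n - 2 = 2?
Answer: 178929/7225 ≈ 24.765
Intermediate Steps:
V = 2 (V = 2 + 0 = 2)
n = 4 (n = 2 + 2 = 4)
S(U, k) = -2 (S(U, k) = -8 + (4 + 2) = -8 + 6 = -2)
t = 5 (t = -5 + 10 = 5)
(S(-12, 9)/85 + t)**2 = (-2/85 + 5)**2 = (423/85)**2 = 178929/7225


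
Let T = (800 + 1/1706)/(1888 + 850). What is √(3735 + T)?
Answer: √14882849186993/63122 ≈ 61.117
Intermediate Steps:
T = 1364801/4671028 (T = (800 + 1/1706)/2738 = (1364801/1706)*(1/2738) = 1364801/4671028 ≈ 0.29218)
√(3735 + T) = √(3735 + 1364801/4671028) = √(17447654381/4671028) = √14882849186993/63122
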